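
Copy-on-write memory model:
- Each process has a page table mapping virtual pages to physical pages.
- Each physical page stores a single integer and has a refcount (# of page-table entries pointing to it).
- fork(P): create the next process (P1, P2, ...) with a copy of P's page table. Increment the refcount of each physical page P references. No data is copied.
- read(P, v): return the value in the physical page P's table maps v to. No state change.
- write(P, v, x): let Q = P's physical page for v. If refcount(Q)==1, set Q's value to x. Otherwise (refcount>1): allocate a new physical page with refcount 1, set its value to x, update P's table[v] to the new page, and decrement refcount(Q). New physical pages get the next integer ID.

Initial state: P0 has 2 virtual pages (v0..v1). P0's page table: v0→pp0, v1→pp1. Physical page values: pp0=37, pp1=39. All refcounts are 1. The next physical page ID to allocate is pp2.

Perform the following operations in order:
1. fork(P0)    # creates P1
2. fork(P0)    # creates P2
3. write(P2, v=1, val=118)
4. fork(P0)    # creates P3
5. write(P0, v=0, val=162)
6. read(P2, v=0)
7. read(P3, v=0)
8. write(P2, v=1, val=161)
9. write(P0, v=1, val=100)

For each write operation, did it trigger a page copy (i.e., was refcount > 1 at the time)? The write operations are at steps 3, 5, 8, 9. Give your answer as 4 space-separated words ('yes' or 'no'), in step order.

Op 1: fork(P0) -> P1. 2 ppages; refcounts: pp0:2 pp1:2
Op 2: fork(P0) -> P2. 2 ppages; refcounts: pp0:3 pp1:3
Op 3: write(P2, v1, 118). refcount(pp1)=3>1 -> COPY to pp2. 3 ppages; refcounts: pp0:3 pp1:2 pp2:1
Op 4: fork(P0) -> P3. 3 ppages; refcounts: pp0:4 pp1:3 pp2:1
Op 5: write(P0, v0, 162). refcount(pp0)=4>1 -> COPY to pp3. 4 ppages; refcounts: pp0:3 pp1:3 pp2:1 pp3:1
Op 6: read(P2, v0) -> 37. No state change.
Op 7: read(P3, v0) -> 37. No state change.
Op 8: write(P2, v1, 161). refcount(pp2)=1 -> write in place. 4 ppages; refcounts: pp0:3 pp1:3 pp2:1 pp3:1
Op 9: write(P0, v1, 100). refcount(pp1)=3>1 -> COPY to pp4. 5 ppages; refcounts: pp0:3 pp1:2 pp2:1 pp3:1 pp4:1

yes yes no yes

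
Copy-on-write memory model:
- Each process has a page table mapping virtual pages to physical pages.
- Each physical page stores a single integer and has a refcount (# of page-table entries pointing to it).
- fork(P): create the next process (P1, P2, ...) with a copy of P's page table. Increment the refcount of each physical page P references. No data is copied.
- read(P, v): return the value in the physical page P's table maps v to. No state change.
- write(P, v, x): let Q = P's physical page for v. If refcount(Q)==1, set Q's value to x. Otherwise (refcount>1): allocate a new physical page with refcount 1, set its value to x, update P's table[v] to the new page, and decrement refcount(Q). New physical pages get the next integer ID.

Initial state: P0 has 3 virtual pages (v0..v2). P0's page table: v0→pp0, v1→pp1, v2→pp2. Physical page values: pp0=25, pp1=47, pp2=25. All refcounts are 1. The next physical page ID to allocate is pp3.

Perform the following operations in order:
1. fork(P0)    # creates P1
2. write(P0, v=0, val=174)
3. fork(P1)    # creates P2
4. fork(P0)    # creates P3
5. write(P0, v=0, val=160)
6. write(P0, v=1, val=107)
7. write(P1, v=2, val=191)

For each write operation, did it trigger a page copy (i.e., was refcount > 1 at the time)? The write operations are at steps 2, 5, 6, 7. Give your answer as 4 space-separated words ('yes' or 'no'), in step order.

Op 1: fork(P0) -> P1. 3 ppages; refcounts: pp0:2 pp1:2 pp2:2
Op 2: write(P0, v0, 174). refcount(pp0)=2>1 -> COPY to pp3. 4 ppages; refcounts: pp0:1 pp1:2 pp2:2 pp3:1
Op 3: fork(P1) -> P2. 4 ppages; refcounts: pp0:2 pp1:3 pp2:3 pp3:1
Op 4: fork(P0) -> P3. 4 ppages; refcounts: pp0:2 pp1:4 pp2:4 pp3:2
Op 5: write(P0, v0, 160). refcount(pp3)=2>1 -> COPY to pp4. 5 ppages; refcounts: pp0:2 pp1:4 pp2:4 pp3:1 pp4:1
Op 6: write(P0, v1, 107). refcount(pp1)=4>1 -> COPY to pp5. 6 ppages; refcounts: pp0:2 pp1:3 pp2:4 pp3:1 pp4:1 pp5:1
Op 7: write(P1, v2, 191). refcount(pp2)=4>1 -> COPY to pp6. 7 ppages; refcounts: pp0:2 pp1:3 pp2:3 pp3:1 pp4:1 pp5:1 pp6:1

yes yes yes yes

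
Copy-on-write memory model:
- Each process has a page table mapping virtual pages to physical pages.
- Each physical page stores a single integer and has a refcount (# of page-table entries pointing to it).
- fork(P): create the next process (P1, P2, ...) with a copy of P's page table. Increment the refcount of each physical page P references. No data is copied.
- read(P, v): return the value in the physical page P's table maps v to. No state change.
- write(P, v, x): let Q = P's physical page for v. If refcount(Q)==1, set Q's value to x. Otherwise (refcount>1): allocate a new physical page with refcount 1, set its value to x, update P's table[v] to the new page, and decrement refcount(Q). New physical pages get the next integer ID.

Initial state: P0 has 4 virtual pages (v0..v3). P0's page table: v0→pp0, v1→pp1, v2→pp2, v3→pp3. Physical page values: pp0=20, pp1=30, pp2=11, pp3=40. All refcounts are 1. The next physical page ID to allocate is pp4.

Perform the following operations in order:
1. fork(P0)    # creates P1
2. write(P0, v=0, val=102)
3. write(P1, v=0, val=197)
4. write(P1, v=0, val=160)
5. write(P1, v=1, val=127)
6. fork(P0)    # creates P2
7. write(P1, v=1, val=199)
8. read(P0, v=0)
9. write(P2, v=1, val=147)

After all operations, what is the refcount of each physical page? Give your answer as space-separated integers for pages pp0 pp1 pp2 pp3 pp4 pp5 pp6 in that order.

Answer: 1 1 3 3 2 1 1

Derivation:
Op 1: fork(P0) -> P1. 4 ppages; refcounts: pp0:2 pp1:2 pp2:2 pp3:2
Op 2: write(P0, v0, 102). refcount(pp0)=2>1 -> COPY to pp4. 5 ppages; refcounts: pp0:1 pp1:2 pp2:2 pp3:2 pp4:1
Op 3: write(P1, v0, 197). refcount(pp0)=1 -> write in place. 5 ppages; refcounts: pp0:1 pp1:2 pp2:2 pp3:2 pp4:1
Op 4: write(P1, v0, 160). refcount(pp0)=1 -> write in place. 5 ppages; refcounts: pp0:1 pp1:2 pp2:2 pp3:2 pp4:1
Op 5: write(P1, v1, 127). refcount(pp1)=2>1 -> COPY to pp5. 6 ppages; refcounts: pp0:1 pp1:1 pp2:2 pp3:2 pp4:1 pp5:1
Op 6: fork(P0) -> P2. 6 ppages; refcounts: pp0:1 pp1:2 pp2:3 pp3:3 pp4:2 pp5:1
Op 7: write(P1, v1, 199). refcount(pp5)=1 -> write in place. 6 ppages; refcounts: pp0:1 pp1:2 pp2:3 pp3:3 pp4:2 pp5:1
Op 8: read(P0, v0) -> 102. No state change.
Op 9: write(P2, v1, 147). refcount(pp1)=2>1 -> COPY to pp6. 7 ppages; refcounts: pp0:1 pp1:1 pp2:3 pp3:3 pp4:2 pp5:1 pp6:1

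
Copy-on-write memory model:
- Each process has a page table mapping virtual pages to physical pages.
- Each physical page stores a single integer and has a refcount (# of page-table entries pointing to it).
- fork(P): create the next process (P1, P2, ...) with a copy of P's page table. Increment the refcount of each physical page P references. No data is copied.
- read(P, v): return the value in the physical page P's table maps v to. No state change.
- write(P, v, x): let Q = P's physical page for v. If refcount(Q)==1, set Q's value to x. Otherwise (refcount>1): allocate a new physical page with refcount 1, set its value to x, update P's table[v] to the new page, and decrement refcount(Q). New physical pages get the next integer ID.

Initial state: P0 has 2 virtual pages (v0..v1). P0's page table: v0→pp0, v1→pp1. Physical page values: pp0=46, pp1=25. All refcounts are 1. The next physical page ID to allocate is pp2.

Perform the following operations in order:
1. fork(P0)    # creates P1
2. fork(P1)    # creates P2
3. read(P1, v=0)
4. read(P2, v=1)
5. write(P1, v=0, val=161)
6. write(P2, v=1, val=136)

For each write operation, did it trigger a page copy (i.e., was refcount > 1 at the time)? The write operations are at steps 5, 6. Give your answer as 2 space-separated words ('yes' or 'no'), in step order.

Op 1: fork(P0) -> P1. 2 ppages; refcounts: pp0:2 pp1:2
Op 2: fork(P1) -> P2. 2 ppages; refcounts: pp0:3 pp1:3
Op 3: read(P1, v0) -> 46. No state change.
Op 4: read(P2, v1) -> 25. No state change.
Op 5: write(P1, v0, 161). refcount(pp0)=3>1 -> COPY to pp2. 3 ppages; refcounts: pp0:2 pp1:3 pp2:1
Op 6: write(P2, v1, 136). refcount(pp1)=3>1 -> COPY to pp3. 4 ppages; refcounts: pp0:2 pp1:2 pp2:1 pp3:1

yes yes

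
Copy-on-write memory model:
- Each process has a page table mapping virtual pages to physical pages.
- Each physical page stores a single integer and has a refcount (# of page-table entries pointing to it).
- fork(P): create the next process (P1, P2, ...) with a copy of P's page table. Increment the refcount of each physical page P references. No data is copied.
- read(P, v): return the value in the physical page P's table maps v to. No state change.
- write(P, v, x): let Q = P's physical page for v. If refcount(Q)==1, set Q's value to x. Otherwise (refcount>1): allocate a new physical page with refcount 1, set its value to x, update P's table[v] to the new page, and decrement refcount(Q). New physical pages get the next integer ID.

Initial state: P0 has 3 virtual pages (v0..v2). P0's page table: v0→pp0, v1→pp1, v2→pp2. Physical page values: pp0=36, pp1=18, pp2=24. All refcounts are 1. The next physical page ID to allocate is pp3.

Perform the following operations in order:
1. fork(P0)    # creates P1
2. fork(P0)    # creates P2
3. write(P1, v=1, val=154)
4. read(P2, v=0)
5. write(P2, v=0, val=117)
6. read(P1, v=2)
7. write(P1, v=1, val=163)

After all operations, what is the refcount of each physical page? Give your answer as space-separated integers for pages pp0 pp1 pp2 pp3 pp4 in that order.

Op 1: fork(P0) -> P1. 3 ppages; refcounts: pp0:2 pp1:2 pp2:2
Op 2: fork(P0) -> P2. 3 ppages; refcounts: pp0:3 pp1:3 pp2:3
Op 3: write(P1, v1, 154). refcount(pp1)=3>1 -> COPY to pp3. 4 ppages; refcounts: pp0:3 pp1:2 pp2:3 pp3:1
Op 4: read(P2, v0) -> 36. No state change.
Op 5: write(P2, v0, 117). refcount(pp0)=3>1 -> COPY to pp4. 5 ppages; refcounts: pp0:2 pp1:2 pp2:3 pp3:1 pp4:1
Op 6: read(P1, v2) -> 24. No state change.
Op 7: write(P1, v1, 163). refcount(pp3)=1 -> write in place. 5 ppages; refcounts: pp0:2 pp1:2 pp2:3 pp3:1 pp4:1

Answer: 2 2 3 1 1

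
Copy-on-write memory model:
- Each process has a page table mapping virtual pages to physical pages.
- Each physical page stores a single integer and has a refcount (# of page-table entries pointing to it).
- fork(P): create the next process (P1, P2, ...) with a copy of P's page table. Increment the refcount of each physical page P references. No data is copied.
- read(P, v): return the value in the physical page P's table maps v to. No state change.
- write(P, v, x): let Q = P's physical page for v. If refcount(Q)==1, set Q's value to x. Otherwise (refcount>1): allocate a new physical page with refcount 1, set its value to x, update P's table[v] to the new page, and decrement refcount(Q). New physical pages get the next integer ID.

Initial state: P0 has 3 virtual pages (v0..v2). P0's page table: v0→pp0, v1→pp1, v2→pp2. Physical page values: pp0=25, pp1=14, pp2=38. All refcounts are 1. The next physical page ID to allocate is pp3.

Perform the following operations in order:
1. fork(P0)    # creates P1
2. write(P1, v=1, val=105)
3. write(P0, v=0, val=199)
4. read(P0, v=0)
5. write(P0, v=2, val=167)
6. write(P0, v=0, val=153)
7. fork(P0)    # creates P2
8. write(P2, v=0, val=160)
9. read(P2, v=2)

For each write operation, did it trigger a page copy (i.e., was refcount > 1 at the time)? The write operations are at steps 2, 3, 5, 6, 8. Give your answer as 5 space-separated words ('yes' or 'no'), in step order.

Op 1: fork(P0) -> P1. 3 ppages; refcounts: pp0:2 pp1:2 pp2:2
Op 2: write(P1, v1, 105). refcount(pp1)=2>1 -> COPY to pp3. 4 ppages; refcounts: pp0:2 pp1:1 pp2:2 pp3:1
Op 3: write(P0, v0, 199). refcount(pp0)=2>1 -> COPY to pp4. 5 ppages; refcounts: pp0:1 pp1:1 pp2:2 pp3:1 pp4:1
Op 4: read(P0, v0) -> 199. No state change.
Op 5: write(P0, v2, 167). refcount(pp2)=2>1 -> COPY to pp5. 6 ppages; refcounts: pp0:1 pp1:1 pp2:1 pp3:1 pp4:1 pp5:1
Op 6: write(P0, v0, 153). refcount(pp4)=1 -> write in place. 6 ppages; refcounts: pp0:1 pp1:1 pp2:1 pp3:1 pp4:1 pp5:1
Op 7: fork(P0) -> P2. 6 ppages; refcounts: pp0:1 pp1:2 pp2:1 pp3:1 pp4:2 pp5:2
Op 8: write(P2, v0, 160). refcount(pp4)=2>1 -> COPY to pp6. 7 ppages; refcounts: pp0:1 pp1:2 pp2:1 pp3:1 pp4:1 pp5:2 pp6:1
Op 9: read(P2, v2) -> 167. No state change.

yes yes yes no yes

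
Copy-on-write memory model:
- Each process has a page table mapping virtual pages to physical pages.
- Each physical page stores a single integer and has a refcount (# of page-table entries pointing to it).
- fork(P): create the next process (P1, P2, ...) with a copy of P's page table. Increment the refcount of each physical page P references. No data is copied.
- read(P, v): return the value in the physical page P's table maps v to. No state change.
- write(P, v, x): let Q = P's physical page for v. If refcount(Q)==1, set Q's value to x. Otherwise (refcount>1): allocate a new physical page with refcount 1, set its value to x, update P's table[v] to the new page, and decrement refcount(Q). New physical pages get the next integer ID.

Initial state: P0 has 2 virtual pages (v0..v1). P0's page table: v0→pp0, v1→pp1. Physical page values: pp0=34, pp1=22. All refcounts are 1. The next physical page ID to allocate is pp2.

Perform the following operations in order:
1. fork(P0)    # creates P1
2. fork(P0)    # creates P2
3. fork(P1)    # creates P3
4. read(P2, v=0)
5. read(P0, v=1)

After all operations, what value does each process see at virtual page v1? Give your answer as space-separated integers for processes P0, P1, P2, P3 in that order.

Answer: 22 22 22 22

Derivation:
Op 1: fork(P0) -> P1. 2 ppages; refcounts: pp0:2 pp1:2
Op 2: fork(P0) -> P2. 2 ppages; refcounts: pp0:3 pp1:3
Op 3: fork(P1) -> P3. 2 ppages; refcounts: pp0:4 pp1:4
Op 4: read(P2, v0) -> 34. No state change.
Op 5: read(P0, v1) -> 22. No state change.
P0: v1 -> pp1 = 22
P1: v1 -> pp1 = 22
P2: v1 -> pp1 = 22
P3: v1 -> pp1 = 22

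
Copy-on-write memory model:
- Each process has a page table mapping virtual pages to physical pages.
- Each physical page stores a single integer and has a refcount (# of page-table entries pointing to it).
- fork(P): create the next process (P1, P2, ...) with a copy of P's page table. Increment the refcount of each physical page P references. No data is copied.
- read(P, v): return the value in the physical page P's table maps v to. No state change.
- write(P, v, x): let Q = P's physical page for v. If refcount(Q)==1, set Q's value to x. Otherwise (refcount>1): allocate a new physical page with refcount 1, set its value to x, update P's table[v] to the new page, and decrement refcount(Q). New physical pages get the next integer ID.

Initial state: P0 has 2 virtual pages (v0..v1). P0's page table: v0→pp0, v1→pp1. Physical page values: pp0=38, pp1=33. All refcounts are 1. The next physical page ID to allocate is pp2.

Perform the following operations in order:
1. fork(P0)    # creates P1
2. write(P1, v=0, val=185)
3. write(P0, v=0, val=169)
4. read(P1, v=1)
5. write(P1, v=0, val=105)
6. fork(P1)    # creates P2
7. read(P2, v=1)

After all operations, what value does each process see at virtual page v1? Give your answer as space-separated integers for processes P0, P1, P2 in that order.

Op 1: fork(P0) -> P1. 2 ppages; refcounts: pp0:2 pp1:2
Op 2: write(P1, v0, 185). refcount(pp0)=2>1 -> COPY to pp2. 3 ppages; refcounts: pp0:1 pp1:2 pp2:1
Op 3: write(P0, v0, 169). refcount(pp0)=1 -> write in place. 3 ppages; refcounts: pp0:1 pp1:2 pp2:1
Op 4: read(P1, v1) -> 33. No state change.
Op 5: write(P1, v0, 105). refcount(pp2)=1 -> write in place. 3 ppages; refcounts: pp0:1 pp1:2 pp2:1
Op 6: fork(P1) -> P2. 3 ppages; refcounts: pp0:1 pp1:3 pp2:2
Op 7: read(P2, v1) -> 33. No state change.
P0: v1 -> pp1 = 33
P1: v1 -> pp1 = 33
P2: v1 -> pp1 = 33

Answer: 33 33 33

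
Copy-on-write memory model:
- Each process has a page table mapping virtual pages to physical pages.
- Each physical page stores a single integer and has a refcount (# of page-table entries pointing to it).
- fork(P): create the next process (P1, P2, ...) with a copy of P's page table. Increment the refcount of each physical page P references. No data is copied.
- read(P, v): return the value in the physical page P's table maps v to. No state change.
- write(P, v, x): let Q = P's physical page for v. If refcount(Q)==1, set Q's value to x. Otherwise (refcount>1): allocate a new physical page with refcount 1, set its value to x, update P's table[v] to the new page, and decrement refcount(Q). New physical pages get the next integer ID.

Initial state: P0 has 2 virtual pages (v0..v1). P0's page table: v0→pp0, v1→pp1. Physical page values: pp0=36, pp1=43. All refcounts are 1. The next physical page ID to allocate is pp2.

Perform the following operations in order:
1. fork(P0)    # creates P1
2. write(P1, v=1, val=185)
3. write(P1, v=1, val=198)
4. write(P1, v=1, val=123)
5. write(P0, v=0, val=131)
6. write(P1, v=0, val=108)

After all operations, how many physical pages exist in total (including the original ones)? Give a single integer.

Answer: 4

Derivation:
Op 1: fork(P0) -> P1. 2 ppages; refcounts: pp0:2 pp1:2
Op 2: write(P1, v1, 185). refcount(pp1)=2>1 -> COPY to pp2. 3 ppages; refcounts: pp0:2 pp1:1 pp2:1
Op 3: write(P1, v1, 198). refcount(pp2)=1 -> write in place. 3 ppages; refcounts: pp0:2 pp1:1 pp2:1
Op 4: write(P1, v1, 123). refcount(pp2)=1 -> write in place. 3 ppages; refcounts: pp0:2 pp1:1 pp2:1
Op 5: write(P0, v0, 131). refcount(pp0)=2>1 -> COPY to pp3. 4 ppages; refcounts: pp0:1 pp1:1 pp2:1 pp3:1
Op 6: write(P1, v0, 108). refcount(pp0)=1 -> write in place. 4 ppages; refcounts: pp0:1 pp1:1 pp2:1 pp3:1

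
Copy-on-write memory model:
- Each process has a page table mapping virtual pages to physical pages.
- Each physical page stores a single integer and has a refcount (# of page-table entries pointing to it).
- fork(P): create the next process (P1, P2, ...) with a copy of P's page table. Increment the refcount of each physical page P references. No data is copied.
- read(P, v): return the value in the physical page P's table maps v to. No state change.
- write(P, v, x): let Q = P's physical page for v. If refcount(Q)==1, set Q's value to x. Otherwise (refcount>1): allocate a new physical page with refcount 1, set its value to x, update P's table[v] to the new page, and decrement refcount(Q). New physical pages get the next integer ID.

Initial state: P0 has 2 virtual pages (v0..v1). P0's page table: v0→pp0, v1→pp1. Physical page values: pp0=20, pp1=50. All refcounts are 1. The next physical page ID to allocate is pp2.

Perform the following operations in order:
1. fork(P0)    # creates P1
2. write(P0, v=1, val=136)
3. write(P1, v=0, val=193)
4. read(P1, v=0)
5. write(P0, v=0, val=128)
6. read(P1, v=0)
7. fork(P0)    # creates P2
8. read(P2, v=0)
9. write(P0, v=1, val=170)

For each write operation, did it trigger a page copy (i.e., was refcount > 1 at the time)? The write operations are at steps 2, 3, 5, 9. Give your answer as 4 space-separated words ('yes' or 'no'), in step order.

Op 1: fork(P0) -> P1. 2 ppages; refcounts: pp0:2 pp1:2
Op 2: write(P0, v1, 136). refcount(pp1)=2>1 -> COPY to pp2. 3 ppages; refcounts: pp0:2 pp1:1 pp2:1
Op 3: write(P1, v0, 193). refcount(pp0)=2>1 -> COPY to pp3. 4 ppages; refcounts: pp0:1 pp1:1 pp2:1 pp3:1
Op 4: read(P1, v0) -> 193. No state change.
Op 5: write(P0, v0, 128). refcount(pp0)=1 -> write in place. 4 ppages; refcounts: pp0:1 pp1:1 pp2:1 pp3:1
Op 6: read(P1, v0) -> 193. No state change.
Op 7: fork(P0) -> P2. 4 ppages; refcounts: pp0:2 pp1:1 pp2:2 pp3:1
Op 8: read(P2, v0) -> 128. No state change.
Op 9: write(P0, v1, 170). refcount(pp2)=2>1 -> COPY to pp4. 5 ppages; refcounts: pp0:2 pp1:1 pp2:1 pp3:1 pp4:1

yes yes no yes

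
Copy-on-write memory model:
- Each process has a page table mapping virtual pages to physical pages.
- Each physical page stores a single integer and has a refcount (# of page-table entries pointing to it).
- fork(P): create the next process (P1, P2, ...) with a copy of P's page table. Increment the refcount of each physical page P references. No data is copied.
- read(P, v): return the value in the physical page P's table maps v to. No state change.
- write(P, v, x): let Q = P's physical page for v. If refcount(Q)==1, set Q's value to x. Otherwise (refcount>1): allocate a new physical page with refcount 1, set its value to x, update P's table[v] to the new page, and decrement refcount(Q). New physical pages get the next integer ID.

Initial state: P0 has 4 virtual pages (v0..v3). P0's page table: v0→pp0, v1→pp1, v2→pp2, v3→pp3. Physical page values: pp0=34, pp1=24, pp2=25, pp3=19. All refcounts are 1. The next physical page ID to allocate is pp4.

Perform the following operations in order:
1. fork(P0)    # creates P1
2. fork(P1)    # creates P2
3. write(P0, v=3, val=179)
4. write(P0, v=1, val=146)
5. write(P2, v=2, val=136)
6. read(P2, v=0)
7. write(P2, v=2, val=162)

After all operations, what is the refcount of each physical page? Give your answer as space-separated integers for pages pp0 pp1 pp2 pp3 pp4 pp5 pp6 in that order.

Op 1: fork(P0) -> P1. 4 ppages; refcounts: pp0:2 pp1:2 pp2:2 pp3:2
Op 2: fork(P1) -> P2. 4 ppages; refcounts: pp0:3 pp1:3 pp2:3 pp3:3
Op 3: write(P0, v3, 179). refcount(pp3)=3>1 -> COPY to pp4. 5 ppages; refcounts: pp0:3 pp1:3 pp2:3 pp3:2 pp4:1
Op 4: write(P0, v1, 146). refcount(pp1)=3>1 -> COPY to pp5. 6 ppages; refcounts: pp0:3 pp1:2 pp2:3 pp3:2 pp4:1 pp5:1
Op 5: write(P2, v2, 136). refcount(pp2)=3>1 -> COPY to pp6. 7 ppages; refcounts: pp0:3 pp1:2 pp2:2 pp3:2 pp4:1 pp5:1 pp6:1
Op 6: read(P2, v0) -> 34. No state change.
Op 7: write(P2, v2, 162). refcount(pp6)=1 -> write in place. 7 ppages; refcounts: pp0:3 pp1:2 pp2:2 pp3:2 pp4:1 pp5:1 pp6:1

Answer: 3 2 2 2 1 1 1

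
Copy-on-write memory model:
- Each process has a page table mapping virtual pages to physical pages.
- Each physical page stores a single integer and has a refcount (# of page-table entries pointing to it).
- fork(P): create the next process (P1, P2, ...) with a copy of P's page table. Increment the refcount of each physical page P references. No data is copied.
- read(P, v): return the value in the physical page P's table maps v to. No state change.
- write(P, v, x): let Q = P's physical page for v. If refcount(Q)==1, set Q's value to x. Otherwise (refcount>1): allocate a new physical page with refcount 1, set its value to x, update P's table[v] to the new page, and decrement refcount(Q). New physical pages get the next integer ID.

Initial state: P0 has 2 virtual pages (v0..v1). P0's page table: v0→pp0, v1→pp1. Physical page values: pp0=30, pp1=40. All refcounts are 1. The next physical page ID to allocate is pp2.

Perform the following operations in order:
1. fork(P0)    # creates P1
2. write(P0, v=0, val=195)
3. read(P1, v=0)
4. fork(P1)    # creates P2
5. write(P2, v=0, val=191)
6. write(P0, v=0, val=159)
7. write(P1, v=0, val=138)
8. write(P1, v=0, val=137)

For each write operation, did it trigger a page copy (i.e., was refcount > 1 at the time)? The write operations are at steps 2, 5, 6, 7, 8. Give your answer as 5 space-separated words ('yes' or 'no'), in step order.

Op 1: fork(P0) -> P1. 2 ppages; refcounts: pp0:2 pp1:2
Op 2: write(P0, v0, 195). refcount(pp0)=2>1 -> COPY to pp2. 3 ppages; refcounts: pp0:1 pp1:2 pp2:1
Op 3: read(P1, v0) -> 30. No state change.
Op 4: fork(P1) -> P2. 3 ppages; refcounts: pp0:2 pp1:3 pp2:1
Op 5: write(P2, v0, 191). refcount(pp0)=2>1 -> COPY to pp3. 4 ppages; refcounts: pp0:1 pp1:3 pp2:1 pp3:1
Op 6: write(P0, v0, 159). refcount(pp2)=1 -> write in place. 4 ppages; refcounts: pp0:1 pp1:3 pp2:1 pp3:1
Op 7: write(P1, v0, 138). refcount(pp0)=1 -> write in place. 4 ppages; refcounts: pp0:1 pp1:3 pp2:1 pp3:1
Op 8: write(P1, v0, 137). refcount(pp0)=1 -> write in place. 4 ppages; refcounts: pp0:1 pp1:3 pp2:1 pp3:1

yes yes no no no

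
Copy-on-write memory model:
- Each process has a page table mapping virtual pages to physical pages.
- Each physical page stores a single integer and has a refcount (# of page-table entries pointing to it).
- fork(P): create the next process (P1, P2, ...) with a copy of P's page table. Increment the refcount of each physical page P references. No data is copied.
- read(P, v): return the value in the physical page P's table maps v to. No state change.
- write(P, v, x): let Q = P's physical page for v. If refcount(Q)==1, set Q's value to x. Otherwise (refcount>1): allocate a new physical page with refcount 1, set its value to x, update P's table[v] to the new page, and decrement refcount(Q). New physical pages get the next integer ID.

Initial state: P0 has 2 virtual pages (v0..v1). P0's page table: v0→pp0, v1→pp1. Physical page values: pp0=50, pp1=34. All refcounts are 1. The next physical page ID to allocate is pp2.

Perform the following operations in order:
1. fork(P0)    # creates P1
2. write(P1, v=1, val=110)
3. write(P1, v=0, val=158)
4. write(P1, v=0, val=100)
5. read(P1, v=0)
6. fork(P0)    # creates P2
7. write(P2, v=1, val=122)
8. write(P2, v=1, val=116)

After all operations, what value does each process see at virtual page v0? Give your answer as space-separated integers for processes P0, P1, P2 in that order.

Answer: 50 100 50

Derivation:
Op 1: fork(P0) -> P1. 2 ppages; refcounts: pp0:2 pp1:2
Op 2: write(P1, v1, 110). refcount(pp1)=2>1 -> COPY to pp2. 3 ppages; refcounts: pp0:2 pp1:1 pp2:1
Op 3: write(P1, v0, 158). refcount(pp0)=2>1 -> COPY to pp3. 4 ppages; refcounts: pp0:1 pp1:1 pp2:1 pp3:1
Op 4: write(P1, v0, 100). refcount(pp3)=1 -> write in place. 4 ppages; refcounts: pp0:1 pp1:1 pp2:1 pp3:1
Op 5: read(P1, v0) -> 100. No state change.
Op 6: fork(P0) -> P2. 4 ppages; refcounts: pp0:2 pp1:2 pp2:1 pp3:1
Op 7: write(P2, v1, 122). refcount(pp1)=2>1 -> COPY to pp4. 5 ppages; refcounts: pp0:2 pp1:1 pp2:1 pp3:1 pp4:1
Op 8: write(P2, v1, 116). refcount(pp4)=1 -> write in place. 5 ppages; refcounts: pp0:2 pp1:1 pp2:1 pp3:1 pp4:1
P0: v0 -> pp0 = 50
P1: v0 -> pp3 = 100
P2: v0 -> pp0 = 50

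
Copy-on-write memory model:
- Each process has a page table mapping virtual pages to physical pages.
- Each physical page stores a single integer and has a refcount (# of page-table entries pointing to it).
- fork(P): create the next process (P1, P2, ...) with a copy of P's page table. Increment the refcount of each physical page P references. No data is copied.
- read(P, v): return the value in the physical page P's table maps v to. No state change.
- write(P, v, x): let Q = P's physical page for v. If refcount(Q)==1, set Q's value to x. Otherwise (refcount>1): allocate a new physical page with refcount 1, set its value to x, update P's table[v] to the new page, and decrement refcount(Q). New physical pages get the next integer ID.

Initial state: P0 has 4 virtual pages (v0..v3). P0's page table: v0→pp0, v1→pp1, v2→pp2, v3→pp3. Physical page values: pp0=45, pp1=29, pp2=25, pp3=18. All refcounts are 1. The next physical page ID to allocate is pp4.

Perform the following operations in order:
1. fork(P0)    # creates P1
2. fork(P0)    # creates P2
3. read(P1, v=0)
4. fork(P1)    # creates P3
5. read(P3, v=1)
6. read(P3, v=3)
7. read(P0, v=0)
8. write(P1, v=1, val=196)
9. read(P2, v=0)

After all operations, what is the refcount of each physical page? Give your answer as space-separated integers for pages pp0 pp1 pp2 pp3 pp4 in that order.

Op 1: fork(P0) -> P1. 4 ppages; refcounts: pp0:2 pp1:2 pp2:2 pp3:2
Op 2: fork(P0) -> P2. 4 ppages; refcounts: pp0:3 pp1:3 pp2:3 pp3:3
Op 3: read(P1, v0) -> 45. No state change.
Op 4: fork(P1) -> P3. 4 ppages; refcounts: pp0:4 pp1:4 pp2:4 pp3:4
Op 5: read(P3, v1) -> 29. No state change.
Op 6: read(P3, v3) -> 18. No state change.
Op 7: read(P0, v0) -> 45. No state change.
Op 8: write(P1, v1, 196). refcount(pp1)=4>1 -> COPY to pp4. 5 ppages; refcounts: pp0:4 pp1:3 pp2:4 pp3:4 pp4:1
Op 9: read(P2, v0) -> 45. No state change.

Answer: 4 3 4 4 1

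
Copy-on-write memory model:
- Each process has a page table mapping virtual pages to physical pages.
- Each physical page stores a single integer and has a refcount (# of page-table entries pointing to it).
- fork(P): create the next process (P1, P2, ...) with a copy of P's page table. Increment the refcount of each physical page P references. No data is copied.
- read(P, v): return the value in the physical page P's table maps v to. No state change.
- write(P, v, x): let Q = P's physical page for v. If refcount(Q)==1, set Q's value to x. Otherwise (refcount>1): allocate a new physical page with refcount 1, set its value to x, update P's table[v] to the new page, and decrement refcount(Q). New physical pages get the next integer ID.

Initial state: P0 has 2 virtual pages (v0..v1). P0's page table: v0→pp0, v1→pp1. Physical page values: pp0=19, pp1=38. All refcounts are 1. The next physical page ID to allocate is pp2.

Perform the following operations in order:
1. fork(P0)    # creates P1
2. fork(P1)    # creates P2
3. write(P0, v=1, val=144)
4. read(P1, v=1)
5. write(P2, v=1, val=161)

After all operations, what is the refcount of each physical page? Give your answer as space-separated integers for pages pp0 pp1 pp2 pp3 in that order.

Answer: 3 1 1 1

Derivation:
Op 1: fork(P0) -> P1. 2 ppages; refcounts: pp0:2 pp1:2
Op 2: fork(P1) -> P2. 2 ppages; refcounts: pp0:3 pp1:3
Op 3: write(P0, v1, 144). refcount(pp1)=3>1 -> COPY to pp2. 3 ppages; refcounts: pp0:3 pp1:2 pp2:1
Op 4: read(P1, v1) -> 38. No state change.
Op 5: write(P2, v1, 161). refcount(pp1)=2>1 -> COPY to pp3. 4 ppages; refcounts: pp0:3 pp1:1 pp2:1 pp3:1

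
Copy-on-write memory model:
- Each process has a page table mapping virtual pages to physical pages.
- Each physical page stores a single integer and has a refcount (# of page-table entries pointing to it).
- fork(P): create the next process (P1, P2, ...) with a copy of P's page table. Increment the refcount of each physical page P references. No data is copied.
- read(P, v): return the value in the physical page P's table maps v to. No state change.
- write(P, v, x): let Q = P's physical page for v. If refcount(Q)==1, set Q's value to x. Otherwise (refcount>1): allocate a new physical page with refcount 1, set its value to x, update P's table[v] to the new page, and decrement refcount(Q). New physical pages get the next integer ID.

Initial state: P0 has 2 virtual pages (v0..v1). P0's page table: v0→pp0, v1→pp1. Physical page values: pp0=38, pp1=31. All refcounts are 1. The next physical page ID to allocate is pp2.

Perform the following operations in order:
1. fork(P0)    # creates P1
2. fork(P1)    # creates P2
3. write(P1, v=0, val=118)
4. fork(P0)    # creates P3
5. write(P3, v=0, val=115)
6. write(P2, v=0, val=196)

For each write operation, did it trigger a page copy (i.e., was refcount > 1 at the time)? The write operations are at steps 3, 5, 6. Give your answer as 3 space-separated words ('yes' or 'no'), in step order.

Op 1: fork(P0) -> P1. 2 ppages; refcounts: pp0:2 pp1:2
Op 2: fork(P1) -> P2. 2 ppages; refcounts: pp0:3 pp1:3
Op 3: write(P1, v0, 118). refcount(pp0)=3>1 -> COPY to pp2. 3 ppages; refcounts: pp0:2 pp1:3 pp2:1
Op 4: fork(P0) -> P3. 3 ppages; refcounts: pp0:3 pp1:4 pp2:1
Op 5: write(P3, v0, 115). refcount(pp0)=3>1 -> COPY to pp3. 4 ppages; refcounts: pp0:2 pp1:4 pp2:1 pp3:1
Op 6: write(P2, v0, 196). refcount(pp0)=2>1 -> COPY to pp4. 5 ppages; refcounts: pp0:1 pp1:4 pp2:1 pp3:1 pp4:1

yes yes yes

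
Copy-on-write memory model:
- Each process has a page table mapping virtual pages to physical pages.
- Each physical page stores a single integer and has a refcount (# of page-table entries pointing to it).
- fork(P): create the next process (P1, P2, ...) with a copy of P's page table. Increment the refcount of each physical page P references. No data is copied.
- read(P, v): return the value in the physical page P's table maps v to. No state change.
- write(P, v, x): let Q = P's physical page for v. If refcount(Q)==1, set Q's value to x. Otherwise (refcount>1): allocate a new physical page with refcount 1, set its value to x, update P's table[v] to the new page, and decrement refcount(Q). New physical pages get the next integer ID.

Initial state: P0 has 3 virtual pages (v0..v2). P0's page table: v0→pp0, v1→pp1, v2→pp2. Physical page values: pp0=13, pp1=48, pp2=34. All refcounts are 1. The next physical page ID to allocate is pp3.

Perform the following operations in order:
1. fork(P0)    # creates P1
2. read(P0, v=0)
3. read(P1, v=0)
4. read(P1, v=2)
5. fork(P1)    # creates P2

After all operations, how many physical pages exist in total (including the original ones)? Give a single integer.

Op 1: fork(P0) -> P1. 3 ppages; refcounts: pp0:2 pp1:2 pp2:2
Op 2: read(P0, v0) -> 13. No state change.
Op 3: read(P1, v0) -> 13. No state change.
Op 4: read(P1, v2) -> 34. No state change.
Op 5: fork(P1) -> P2. 3 ppages; refcounts: pp0:3 pp1:3 pp2:3

Answer: 3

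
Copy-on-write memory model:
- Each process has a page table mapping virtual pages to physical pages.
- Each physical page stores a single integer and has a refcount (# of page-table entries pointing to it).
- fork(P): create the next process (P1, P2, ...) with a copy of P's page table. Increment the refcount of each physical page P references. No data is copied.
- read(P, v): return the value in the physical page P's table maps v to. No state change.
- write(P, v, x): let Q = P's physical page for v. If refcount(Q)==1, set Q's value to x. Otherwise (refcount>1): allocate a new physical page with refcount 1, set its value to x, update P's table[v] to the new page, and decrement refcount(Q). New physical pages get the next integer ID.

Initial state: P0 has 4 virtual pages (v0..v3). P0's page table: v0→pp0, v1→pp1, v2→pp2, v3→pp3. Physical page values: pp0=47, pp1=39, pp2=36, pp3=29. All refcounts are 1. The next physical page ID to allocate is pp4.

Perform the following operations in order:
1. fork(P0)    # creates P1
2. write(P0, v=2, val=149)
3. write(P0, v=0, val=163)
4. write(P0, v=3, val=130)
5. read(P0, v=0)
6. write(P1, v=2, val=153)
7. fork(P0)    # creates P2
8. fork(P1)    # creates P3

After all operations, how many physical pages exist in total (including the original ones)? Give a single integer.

Answer: 7

Derivation:
Op 1: fork(P0) -> P1. 4 ppages; refcounts: pp0:2 pp1:2 pp2:2 pp3:2
Op 2: write(P0, v2, 149). refcount(pp2)=2>1 -> COPY to pp4. 5 ppages; refcounts: pp0:2 pp1:2 pp2:1 pp3:2 pp4:1
Op 3: write(P0, v0, 163). refcount(pp0)=2>1 -> COPY to pp5. 6 ppages; refcounts: pp0:1 pp1:2 pp2:1 pp3:2 pp4:1 pp5:1
Op 4: write(P0, v3, 130). refcount(pp3)=2>1 -> COPY to pp6. 7 ppages; refcounts: pp0:1 pp1:2 pp2:1 pp3:1 pp4:1 pp5:1 pp6:1
Op 5: read(P0, v0) -> 163. No state change.
Op 6: write(P1, v2, 153). refcount(pp2)=1 -> write in place. 7 ppages; refcounts: pp0:1 pp1:2 pp2:1 pp3:1 pp4:1 pp5:1 pp6:1
Op 7: fork(P0) -> P2. 7 ppages; refcounts: pp0:1 pp1:3 pp2:1 pp3:1 pp4:2 pp5:2 pp6:2
Op 8: fork(P1) -> P3. 7 ppages; refcounts: pp0:2 pp1:4 pp2:2 pp3:2 pp4:2 pp5:2 pp6:2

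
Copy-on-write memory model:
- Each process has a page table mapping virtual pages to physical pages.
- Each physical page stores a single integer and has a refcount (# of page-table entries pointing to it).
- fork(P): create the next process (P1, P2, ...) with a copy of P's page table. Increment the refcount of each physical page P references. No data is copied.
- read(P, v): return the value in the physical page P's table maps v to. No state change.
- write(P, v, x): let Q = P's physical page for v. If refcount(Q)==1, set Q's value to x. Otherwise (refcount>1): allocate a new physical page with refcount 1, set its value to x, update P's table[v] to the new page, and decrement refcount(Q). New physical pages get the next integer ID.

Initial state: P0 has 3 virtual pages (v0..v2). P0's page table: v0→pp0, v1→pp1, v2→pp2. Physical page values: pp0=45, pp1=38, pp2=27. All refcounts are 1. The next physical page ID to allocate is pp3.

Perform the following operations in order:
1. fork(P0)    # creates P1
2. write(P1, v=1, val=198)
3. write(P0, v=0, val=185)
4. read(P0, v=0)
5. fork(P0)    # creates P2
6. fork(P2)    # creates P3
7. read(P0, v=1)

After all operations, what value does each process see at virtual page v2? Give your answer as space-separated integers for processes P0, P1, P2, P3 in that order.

Op 1: fork(P0) -> P1. 3 ppages; refcounts: pp0:2 pp1:2 pp2:2
Op 2: write(P1, v1, 198). refcount(pp1)=2>1 -> COPY to pp3. 4 ppages; refcounts: pp0:2 pp1:1 pp2:2 pp3:1
Op 3: write(P0, v0, 185). refcount(pp0)=2>1 -> COPY to pp4. 5 ppages; refcounts: pp0:1 pp1:1 pp2:2 pp3:1 pp4:1
Op 4: read(P0, v0) -> 185. No state change.
Op 5: fork(P0) -> P2. 5 ppages; refcounts: pp0:1 pp1:2 pp2:3 pp3:1 pp4:2
Op 6: fork(P2) -> P3. 5 ppages; refcounts: pp0:1 pp1:3 pp2:4 pp3:1 pp4:3
Op 7: read(P0, v1) -> 38. No state change.
P0: v2 -> pp2 = 27
P1: v2 -> pp2 = 27
P2: v2 -> pp2 = 27
P3: v2 -> pp2 = 27

Answer: 27 27 27 27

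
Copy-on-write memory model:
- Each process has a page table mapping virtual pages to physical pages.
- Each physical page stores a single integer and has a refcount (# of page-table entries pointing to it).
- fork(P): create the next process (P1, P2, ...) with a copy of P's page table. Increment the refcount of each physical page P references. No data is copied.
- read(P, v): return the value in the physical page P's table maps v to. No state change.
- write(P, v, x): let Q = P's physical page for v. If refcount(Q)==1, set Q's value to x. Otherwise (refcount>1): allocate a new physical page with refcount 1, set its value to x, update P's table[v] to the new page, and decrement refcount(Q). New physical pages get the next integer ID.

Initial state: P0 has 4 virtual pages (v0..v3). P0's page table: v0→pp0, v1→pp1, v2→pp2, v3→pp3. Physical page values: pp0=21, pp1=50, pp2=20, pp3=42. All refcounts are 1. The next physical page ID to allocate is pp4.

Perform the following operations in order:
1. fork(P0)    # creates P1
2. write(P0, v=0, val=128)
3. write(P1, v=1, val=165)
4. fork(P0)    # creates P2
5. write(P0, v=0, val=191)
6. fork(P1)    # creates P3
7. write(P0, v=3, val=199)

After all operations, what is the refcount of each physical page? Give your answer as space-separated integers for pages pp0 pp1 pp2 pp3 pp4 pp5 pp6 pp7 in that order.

Op 1: fork(P0) -> P1. 4 ppages; refcounts: pp0:2 pp1:2 pp2:2 pp3:2
Op 2: write(P0, v0, 128). refcount(pp0)=2>1 -> COPY to pp4. 5 ppages; refcounts: pp0:1 pp1:2 pp2:2 pp3:2 pp4:1
Op 3: write(P1, v1, 165). refcount(pp1)=2>1 -> COPY to pp5. 6 ppages; refcounts: pp0:1 pp1:1 pp2:2 pp3:2 pp4:1 pp5:1
Op 4: fork(P0) -> P2. 6 ppages; refcounts: pp0:1 pp1:2 pp2:3 pp3:3 pp4:2 pp5:1
Op 5: write(P0, v0, 191). refcount(pp4)=2>1 -> COPY to pp6. 7 ppages; refcounts: pp0:1 pp1:2 pp2:3 pp3:3 pp4:1 pp5:1 pp6:1
Op 6: fork(P1) -> P3. 7 ppages; refcounts: pp0:2 pp1:2 pp2:4 pp3:4 pp4:1 pp5:2 pp6:1
Op 7: write(P0, v3, 199). refcount(pp3)=4>1 -> COPY to pp7. 8 ppages; refcounts: pp0:2 pp1:2 pp2:4 pp3:3 pp4:1 pp5:2 pp6:1 pp7:1

Answer: 2 2 4 3 1 2 1 1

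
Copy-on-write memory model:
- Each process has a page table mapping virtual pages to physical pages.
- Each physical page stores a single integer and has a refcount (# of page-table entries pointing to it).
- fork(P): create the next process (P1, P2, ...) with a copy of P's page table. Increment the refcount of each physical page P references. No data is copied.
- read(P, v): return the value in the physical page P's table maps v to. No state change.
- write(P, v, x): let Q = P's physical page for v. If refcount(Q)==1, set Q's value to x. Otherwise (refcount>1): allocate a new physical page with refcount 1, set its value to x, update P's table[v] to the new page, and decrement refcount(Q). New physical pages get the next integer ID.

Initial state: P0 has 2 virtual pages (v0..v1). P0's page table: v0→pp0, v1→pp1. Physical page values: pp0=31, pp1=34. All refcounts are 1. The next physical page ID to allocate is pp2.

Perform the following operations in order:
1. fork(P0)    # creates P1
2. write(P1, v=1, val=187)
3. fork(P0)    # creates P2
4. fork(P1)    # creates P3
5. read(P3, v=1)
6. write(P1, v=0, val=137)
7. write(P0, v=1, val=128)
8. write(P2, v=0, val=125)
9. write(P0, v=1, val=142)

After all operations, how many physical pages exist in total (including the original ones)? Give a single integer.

Op 1: fork(P0) -> P1. 2 ppages; refcounts: pp0:2 pp1:2
Op 2: write(P1, v1, 187). refcount(pp1)=2>1 -> COPY to pp2. 3 ppages; refcounts: pp0:2 pp1:1 pp2:1
Op 3: fork(P0) -> P2. 3 ppages; refcounts: pp0:3 pp1:2 pp2:1
Op 4: fork(P1) -> P3. 3 ppages; refcounts: pp0:4 pp1:2 pp2:2
Op 5: read(P3, v1) -> 187. No state change.
Op 6: write(P1, v0, 137). refcount(pp0)=4>1 -> COPY to pp3. 4 ppages; refcounts: pp0:3 pp1:2 pp2:2 pp3:1
Op 7: write(P0, v1, 128). refcount(pp1)=2>1 -> COPY to pp4. 5 ppages; refcounts: pp0:3 pp1:1 pp2:2 pp3:1 pp4:1
Op 8: write(P2, v0, 125). refcount(pp0)=3>1 -> COPY to pp5. 6 ppages; refcounts: pp0:2 pp1:1 pp2:2 pp3:1 pp4:1 pp5:1
Op 9: write(P0, v1, 142). refcount(pp4)=1 -> write in place. 6 ppages; refcounts: pp0:2 pp1:1 pp2:2 pp3:1 pp4:1 pp5:1

Answer: 6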